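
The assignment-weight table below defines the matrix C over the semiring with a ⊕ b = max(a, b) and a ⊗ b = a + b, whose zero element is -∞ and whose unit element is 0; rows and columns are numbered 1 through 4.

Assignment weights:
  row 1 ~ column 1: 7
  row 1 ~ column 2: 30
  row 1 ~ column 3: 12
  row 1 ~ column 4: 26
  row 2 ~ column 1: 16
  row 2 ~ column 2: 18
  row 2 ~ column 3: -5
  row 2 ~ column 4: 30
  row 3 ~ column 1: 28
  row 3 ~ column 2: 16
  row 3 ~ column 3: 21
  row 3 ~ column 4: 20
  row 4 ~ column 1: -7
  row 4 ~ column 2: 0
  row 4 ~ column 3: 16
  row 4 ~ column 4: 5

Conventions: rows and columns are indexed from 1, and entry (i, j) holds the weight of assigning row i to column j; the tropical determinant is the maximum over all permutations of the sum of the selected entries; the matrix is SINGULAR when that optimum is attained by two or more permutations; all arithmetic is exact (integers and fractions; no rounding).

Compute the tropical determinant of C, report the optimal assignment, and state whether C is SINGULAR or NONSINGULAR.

σ = (1, 2, 3, 4): 7 + 18 + 21 + 5 = 51
σ = (1, 2, 4, 3): 7 + 18 + 20 + 16 = 61
σ = (1, 3, 2, 4): 7 + (-5) + 16 + 5 = 23
σ = (1, 3, 4, 2): 7 + (-5) + 20 + 0 = 22
σ = (1, 4, 2, 3): 7 + 30 + 16 + 16 = 69
σ = (1, 4, 3, 2): 7 + 30 + 21 + 0 = 58
σ = (2, 1, 3, 4): 30 + 16 + 21 + 5 = 72
σ = (2, 1, 4, 3): 30 + 16 + 20 + 16 = 82
σ = (2, 3, 1, 4): 30 + (-5) + 28 + 5 = 58
σ = (2, 3, 4, 1): 30 + (-5) + 20 + (-7) = 38
σ = (2, 4, 1, 3): 30 + 30 + 28 + 16 = 104
σ = (2, 4, 3, 1): 30 + 30 + 21 + (-7) = 74
σ = (3, 1, 2, 4): 12 + 16 + 16 + 5 = 49
σ = (3, 1, 4, 2): 12 + 16 + 20 + 0 = 48
σ = (3, 2, 1, 4): 12 + 18 + 28 + 5 = 63
σ = (3, 2, 4, 1): 12 + 18 + 20 + (-7) = 43
σ = (3, 4, 1, 2): 12 + 30 + 28 + 0 = 70
σ = (3, 4, 2, 1): 12 + 30 + 16 + (-7) = 51
σ = (4, 1, 2, 3): 26 + 16 + 16 + 16 = 74
σ = (4, 1, 3, 2): 26 + 16 + 21 + 0 = 63
σ = (4, 2, 1, 3): 26 + 18 + 28 + 16 = 88
σ = (4, 2, 3, 1): 26 + 18 + 21 + (-7) = 58
σ = (4, 3, 1, 2): 26 + (-5) + 28 + 0 = 49
σ = (4, 3, 2, 1): 26 + (-5) + 16 + (-7) = 30
Optimal value attained by: σ = (2, 4, 1, 3).
Answer: det⊕(C) = 104; verdict: NONSINGULAR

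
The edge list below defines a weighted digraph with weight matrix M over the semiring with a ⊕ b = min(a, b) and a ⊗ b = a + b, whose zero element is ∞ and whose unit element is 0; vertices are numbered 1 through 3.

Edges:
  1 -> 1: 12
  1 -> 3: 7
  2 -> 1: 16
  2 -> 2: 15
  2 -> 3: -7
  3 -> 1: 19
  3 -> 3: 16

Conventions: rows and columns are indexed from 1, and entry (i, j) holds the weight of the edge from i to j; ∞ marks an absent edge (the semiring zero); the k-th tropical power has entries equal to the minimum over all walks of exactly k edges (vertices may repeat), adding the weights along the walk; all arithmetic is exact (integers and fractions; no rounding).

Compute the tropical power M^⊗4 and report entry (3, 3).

M^⊗2:
  [24, ∞, 19]
  [12, 30, 8]
  [31, ∞, 26]
M^⊗3:
  [36, ∞, 31]
  [24, 45, 19]
  [43, ∞, 38]
M^⊗4:
  [48, ∞, 43]
  [36, 60, 31]
  [55, ∞, 50]
Key observation: the optimum is the walk 3->1->1->1->3, with weight 19 + 12 + 12 + 7 = 50.
Optimal value attained by: walk 3->1->1->1->3.
Answer: (M^⊗4)[3][3] = 50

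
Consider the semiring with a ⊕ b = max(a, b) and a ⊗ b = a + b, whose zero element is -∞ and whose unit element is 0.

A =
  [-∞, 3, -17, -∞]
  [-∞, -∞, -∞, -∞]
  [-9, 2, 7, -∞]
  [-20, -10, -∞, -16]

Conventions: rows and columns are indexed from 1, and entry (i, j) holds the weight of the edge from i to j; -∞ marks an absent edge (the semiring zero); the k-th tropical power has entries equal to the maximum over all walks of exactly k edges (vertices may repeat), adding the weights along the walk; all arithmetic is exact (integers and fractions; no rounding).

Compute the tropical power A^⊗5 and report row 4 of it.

A^⊗2:
  [-26, -15, -10, -∞]
  [-∞, -∞, -∞, -∞]
  [-2, 9, 14, -∞]
  [-36, -17, -37, -32]
A^⊗3:
  [-19, -8, -3, -∞]
  [-∞, -∞, -∞, -∞]
  [5, 16, 21, -∞]
  [-46, -33, -30, -48]
A^⊗4:
  [-12, -1, 4, -∞]
  [-∞, -∞, -∞, -∞]
  [12, 23, 28, -∞]
  [-39, -28, -23, -64]
A^⊗5:
  [-5, 6, 11, -∞]
  [-∞, -∞, -∞, -∞]
  [19, 30, 35, -∞]
  [-32, -21, -16, -80]
Answer: row 4 of A^⊗5 = [-32, -21, -16, -80]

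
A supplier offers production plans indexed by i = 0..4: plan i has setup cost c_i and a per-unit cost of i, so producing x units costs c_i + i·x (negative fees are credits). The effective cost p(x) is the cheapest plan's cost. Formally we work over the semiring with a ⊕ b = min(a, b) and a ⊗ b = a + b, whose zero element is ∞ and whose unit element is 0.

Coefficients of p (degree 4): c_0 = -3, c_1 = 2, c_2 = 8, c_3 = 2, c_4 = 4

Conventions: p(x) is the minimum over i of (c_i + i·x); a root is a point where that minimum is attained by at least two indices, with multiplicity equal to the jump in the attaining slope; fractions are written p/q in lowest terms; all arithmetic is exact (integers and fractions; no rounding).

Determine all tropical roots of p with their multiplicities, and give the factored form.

hull edge (i=0, c=-3) to (i=3, c=2): slope 5/3, span 3
hull edge (i=3, c=2) to (i=4, c=4): slope 2, span 1
Factored form: p(x) = 4 ⊗ (x ⊕ (-2)) ⊗ (x ⊕ (-5/3)) ⊗ (x ⊕ (-5/3)) ⊗ (x ⊕ (-5/3))
Answer: roots = -2 (mult 1), -5/3 (mult 3)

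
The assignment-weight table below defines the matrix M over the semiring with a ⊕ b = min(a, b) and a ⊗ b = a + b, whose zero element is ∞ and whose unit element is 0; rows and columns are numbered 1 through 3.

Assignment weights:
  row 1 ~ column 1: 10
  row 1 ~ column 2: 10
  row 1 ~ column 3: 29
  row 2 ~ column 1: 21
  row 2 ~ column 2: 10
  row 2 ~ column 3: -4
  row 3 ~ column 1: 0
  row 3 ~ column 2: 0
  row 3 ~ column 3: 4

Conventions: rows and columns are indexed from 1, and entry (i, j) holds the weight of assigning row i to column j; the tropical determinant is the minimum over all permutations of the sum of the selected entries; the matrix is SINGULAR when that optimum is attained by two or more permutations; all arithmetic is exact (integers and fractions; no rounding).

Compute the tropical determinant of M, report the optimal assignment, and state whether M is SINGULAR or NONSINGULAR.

σ = (1, 2, 3): 10 + 10 + 4 = 24
σ = (1, 3, 2): 10 + (-4) + 0 = 6
σ = (2, 1, 3): 10 + 21 + 4 = 35
σ = (2, 3, 1): 10 + (-4) + 0 = 6
σ = (3, 1, 2): 29 + 21 + 0 = 50
σ = (3, 2, 1): 29 + 10 + 0 = 39
Optimal value attained by: σ = (1, 3, 2).
Answer: det⊕(M) = 6; verdict: SINGULAR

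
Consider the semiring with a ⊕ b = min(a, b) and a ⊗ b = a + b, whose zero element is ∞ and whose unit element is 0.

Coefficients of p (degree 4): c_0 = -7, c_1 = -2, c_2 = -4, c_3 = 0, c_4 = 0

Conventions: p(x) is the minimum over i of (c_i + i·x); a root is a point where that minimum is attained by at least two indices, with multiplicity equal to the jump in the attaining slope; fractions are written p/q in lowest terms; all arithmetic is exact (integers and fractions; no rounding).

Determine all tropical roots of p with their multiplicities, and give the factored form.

hull edge (i=0, c=-7) to (i=2, c=-4): slope 3/2, span 2
hull edge (i=2, c=-4) to (i=4, c=0): slope 2, span 2
Factored form: p(x) = 0 ⊗ (x ⊕ (-2)) ⊗ (x ⊕ (-2)) ⊗ (x ⊕ (-3/2)) ⊗ (x ⊕ (-3/2))
Answer: roots = -2 (mult 2), -3/2 (mult 2)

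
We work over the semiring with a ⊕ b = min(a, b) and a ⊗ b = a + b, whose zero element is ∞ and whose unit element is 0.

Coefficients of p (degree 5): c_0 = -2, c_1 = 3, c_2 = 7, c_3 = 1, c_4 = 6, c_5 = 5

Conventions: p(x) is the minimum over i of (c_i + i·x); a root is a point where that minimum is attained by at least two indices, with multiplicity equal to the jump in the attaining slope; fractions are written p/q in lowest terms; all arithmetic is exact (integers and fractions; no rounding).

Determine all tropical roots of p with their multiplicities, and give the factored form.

hull edge (i=0, c=-2) to (i=3, c=1): slope 1, span 3
hull edge (i=3, c=1) to (i=5, c=5): slope 2, span 2
Factored form: p(x) = 5 ⊗ (x ⊕ (-2)) ⊗ (x ⊕ (-2)) ⊗ (x ⊕ (-1)) ⊗ (x ⊕ (-1)) ⊗ (x ⊕ (-1))
Answer: roots = -2 (mult 2), -1 (mult 3)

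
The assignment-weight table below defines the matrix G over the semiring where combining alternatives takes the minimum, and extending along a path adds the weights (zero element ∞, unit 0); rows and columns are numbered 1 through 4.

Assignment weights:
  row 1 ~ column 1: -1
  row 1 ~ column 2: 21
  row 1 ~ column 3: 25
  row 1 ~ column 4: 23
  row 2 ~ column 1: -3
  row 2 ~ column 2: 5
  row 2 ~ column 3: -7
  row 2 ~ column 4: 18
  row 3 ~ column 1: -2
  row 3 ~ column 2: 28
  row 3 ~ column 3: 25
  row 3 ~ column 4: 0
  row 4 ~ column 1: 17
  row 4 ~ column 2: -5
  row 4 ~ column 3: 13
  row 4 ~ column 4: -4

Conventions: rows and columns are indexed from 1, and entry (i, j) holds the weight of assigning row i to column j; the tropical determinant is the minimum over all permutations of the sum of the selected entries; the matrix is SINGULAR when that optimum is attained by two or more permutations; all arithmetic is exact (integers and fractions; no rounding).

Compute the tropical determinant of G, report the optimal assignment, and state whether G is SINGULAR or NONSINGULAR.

σ = (1, 2, 3, 4): (-1) + 5 + 25 + (-4) = 25
σ = (1, 2, 4, 3): (-1) + 5 + 0 + 13 = 17
σ = (1, 3, 2, 4): (-1) + (-7) + 28 + (-4) = 16
σ = (1, 3, 4, 2): (-1) + (-7) + 0 + (-5) = -13
σ = (1, 4, 2, 3): (-1) + 18 + 28 + 13 = 58
σ = (1, 4, 3, 2): (-1) + 18 + 25 + (-5) = 37
σ = (2, 1, 3, 4): 21 + (-3) + 25 + (-4) = 39
σ = (2, 1, 4, 3): 21 + (-3) + 0 + 13 = 31
σ = (2, 3, 1, 4): 21 + (-7) + (-2) + (-4) = 8
σ = (2, 3, 4, 1): 21 + (-7) + 0 + 17 = 31
σ = (2, 4, 1, 3): 21 + 18 + (-2) + 13 = 50
σ = (2, 4, 3, 1): 21 + 18 + 25 + 17 = 81
σ = (3, 1, 2, 4): 25 + (-3) + 28 + (-4) = 46
σ = (3, 1, 4, 2): 25 + (-3) + 0 + (-5) = 17
σ = (3, 2, 1, 4): 25 + 5 + (-2) + (-4) = 24
σ = (3, 2, 4, 1): 25 + 5 + 0 + 17 = 47
σ = (3, 4, 1, 2): 25 + 18 + (-2) + (-5) = 36
σ = (3, 4, 2, 1): 25 + 18 + 28 + 17 = 88
σ = (4, 1, 2, 3): 23 + (-3) + 28 + 13 = 61
σ = (4, 1, 3, 2): 23 + (-3) + 25 + (-5) = 40
σ = (4, 2, 1, 3): 23 + 5 + (-2) + 13 = 39
σ = (4, 2, 3, 1): 23 + 5 + 25 + 17 = 70
σ = (4, 3, 1, 2): 23 + (-7) + (-2) + (-5) = 9
σ = (4, 3, 2, 1): 23 + (-7) + 28 + 17 = 61
Optimal value attained by: σ = (1, 3, 4, 2).
Answer: det⊕(G) = -13; verdict: NONSINGULAR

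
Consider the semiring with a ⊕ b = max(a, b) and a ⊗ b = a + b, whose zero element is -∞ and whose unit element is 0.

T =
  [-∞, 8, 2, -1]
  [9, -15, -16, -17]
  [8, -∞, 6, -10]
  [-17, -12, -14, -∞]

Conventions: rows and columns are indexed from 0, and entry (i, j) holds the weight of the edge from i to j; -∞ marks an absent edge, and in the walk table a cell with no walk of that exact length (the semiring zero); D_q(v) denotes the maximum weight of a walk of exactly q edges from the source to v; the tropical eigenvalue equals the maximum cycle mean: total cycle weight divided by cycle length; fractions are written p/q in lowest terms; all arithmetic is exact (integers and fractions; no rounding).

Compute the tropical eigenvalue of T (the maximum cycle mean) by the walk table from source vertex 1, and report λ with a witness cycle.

q=0: [-∞, 0, -∞, -∞]
q=1: [9, -15, -16, -17]
q=2: [-6, 17, 11, 8]
q=3: [26, 2, 17, 1]
q=4: [25, 34, 28, 25]
Optimal cycle mean attained by: cycle 0->1->0, total 8 + 9, length 2.
Answer: λ = 17/2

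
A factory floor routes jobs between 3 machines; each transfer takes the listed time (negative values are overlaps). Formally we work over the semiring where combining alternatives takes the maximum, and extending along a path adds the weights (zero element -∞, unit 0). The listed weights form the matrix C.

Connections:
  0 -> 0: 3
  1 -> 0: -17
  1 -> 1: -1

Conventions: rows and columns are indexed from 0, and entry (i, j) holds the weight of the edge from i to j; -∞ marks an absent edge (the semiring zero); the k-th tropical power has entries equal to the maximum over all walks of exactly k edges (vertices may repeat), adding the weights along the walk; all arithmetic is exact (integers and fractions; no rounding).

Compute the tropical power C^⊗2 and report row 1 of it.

C^⊗2:
  [6, -∞, -∞]
  [-14, -2, -∞]
  [-∞, -∞, -∞]
Answer: row 1 of C^⊗2 = [-14, -2, -∞]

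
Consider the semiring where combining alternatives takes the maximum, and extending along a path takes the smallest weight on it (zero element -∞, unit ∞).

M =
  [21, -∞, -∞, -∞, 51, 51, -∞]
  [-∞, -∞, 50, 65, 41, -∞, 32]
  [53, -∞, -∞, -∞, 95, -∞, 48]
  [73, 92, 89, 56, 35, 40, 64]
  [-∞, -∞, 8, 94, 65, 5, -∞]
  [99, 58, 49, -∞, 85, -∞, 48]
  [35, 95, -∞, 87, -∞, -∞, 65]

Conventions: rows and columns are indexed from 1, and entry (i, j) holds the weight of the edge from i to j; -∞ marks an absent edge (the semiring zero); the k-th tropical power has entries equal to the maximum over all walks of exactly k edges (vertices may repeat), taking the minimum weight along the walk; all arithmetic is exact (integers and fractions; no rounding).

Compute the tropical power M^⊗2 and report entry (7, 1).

M^⊗2:
  [51, 51, 49, 51, 51, 21, 48]
  [65, 65, 65, 56, 50, 40, 64]
  [35, 48, 8, 94, 65, 51, 48]
  [56, 64, 56, 65, 89, 51, 64]
  [73, 92, 89, 65, 65, 40, 64]
  [49, 48, 50, 85, 65, 51, 48]
  [73, 87, 87, 65, 41, 40, 65]
Key observation: the optimum is the walk 7->4->1, with weight 87 min 73 = 73.
Optimal value attained by: walk 7->4->1.
Answer: (M^⊗2)[7][1] = 73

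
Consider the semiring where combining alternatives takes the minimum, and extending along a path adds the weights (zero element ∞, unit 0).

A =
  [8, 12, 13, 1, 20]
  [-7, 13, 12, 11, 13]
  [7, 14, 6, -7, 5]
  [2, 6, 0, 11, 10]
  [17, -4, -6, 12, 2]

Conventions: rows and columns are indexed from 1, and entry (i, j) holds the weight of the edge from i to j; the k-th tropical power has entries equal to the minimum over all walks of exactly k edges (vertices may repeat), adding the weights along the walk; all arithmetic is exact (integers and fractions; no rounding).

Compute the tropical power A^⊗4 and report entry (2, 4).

A^⊗2:
  [3, 7, 1, 6, 11]
  [1, 5, 6, -6, 13]
  [-5, -1, -7, -1, 3]
  [-1, 6, 4, -7, 5]
  [-11, -2, -4, -13, -1]
A^⊗3:
  [0, 7, 5, -6, 6]
  [-4, 0, -6, -1, 4]
  [-8, -1, -3, -14, -2]
  [-5, -1, -7, -3, 3]
  [-11, -7, -13, -11, -3]
A^⊗4:
  [-4, 0, -6, -2, 4]
  [-7, 0, -2, -13, -1]
  [-12, -8, -14, -10, -4]
  [-8, -1, -3, -14, -2]
  [-14, -7, -11, -20, -8]
Key observation: the optimum is the walk 2->1->4->3->4, with weight (-7) + 1 + 0 + (-7) = -13.
Optimal value attained by: walk 2->1->4->3->4.
Answer: (A^⊗4)[2][4] = -13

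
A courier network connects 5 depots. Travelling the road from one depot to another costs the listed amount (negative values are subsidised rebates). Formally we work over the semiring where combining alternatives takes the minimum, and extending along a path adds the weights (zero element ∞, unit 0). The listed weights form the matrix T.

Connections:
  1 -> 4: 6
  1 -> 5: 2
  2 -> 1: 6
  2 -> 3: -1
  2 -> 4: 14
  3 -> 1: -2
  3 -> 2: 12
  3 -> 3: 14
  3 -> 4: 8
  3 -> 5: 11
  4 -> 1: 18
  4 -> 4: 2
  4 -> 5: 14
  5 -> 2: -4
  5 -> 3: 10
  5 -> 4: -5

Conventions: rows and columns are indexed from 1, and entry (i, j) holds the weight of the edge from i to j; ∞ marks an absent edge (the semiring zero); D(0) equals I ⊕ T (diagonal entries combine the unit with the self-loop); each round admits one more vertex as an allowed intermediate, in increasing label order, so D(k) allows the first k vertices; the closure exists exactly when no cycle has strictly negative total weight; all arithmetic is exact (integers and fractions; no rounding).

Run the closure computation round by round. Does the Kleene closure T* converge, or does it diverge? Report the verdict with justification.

D(0):
  [0, ∞, ∞, 6, 2]
  [6, 0, -1, 14, ∞]
  [-2, 12, 0, 8, 11]
  [18, ∞, ∞, 0, 14]
  [∞, -4, 10, -5, 0]
D(1):
  [0, ∞, ∞, 6, 2]
  [6, 0, -1, 12, 8]
  [-2, 12, 0, 4, 0]
  [18, ∞, ∞, 0, 14]
  [∞, -4, 10, -5, 0]
D(2):
  [0, ∞, ∞, 6, 2]
  [6, 0, -1, 12, 8]
  [-2, 12, 0, 4, 0]
  [18, ∞, ∞, 0, 14]
  [2, -4, -5, -5, 0]
Detection: at round 3, diagonal entry (5, 5) turns strictly negative.
Key observation: the cycle 5->2->3->1->5 has total weight (-4) + (-1) + (-2) + 2, which is strictly negative.
Answer: DIVERGES — negative cycle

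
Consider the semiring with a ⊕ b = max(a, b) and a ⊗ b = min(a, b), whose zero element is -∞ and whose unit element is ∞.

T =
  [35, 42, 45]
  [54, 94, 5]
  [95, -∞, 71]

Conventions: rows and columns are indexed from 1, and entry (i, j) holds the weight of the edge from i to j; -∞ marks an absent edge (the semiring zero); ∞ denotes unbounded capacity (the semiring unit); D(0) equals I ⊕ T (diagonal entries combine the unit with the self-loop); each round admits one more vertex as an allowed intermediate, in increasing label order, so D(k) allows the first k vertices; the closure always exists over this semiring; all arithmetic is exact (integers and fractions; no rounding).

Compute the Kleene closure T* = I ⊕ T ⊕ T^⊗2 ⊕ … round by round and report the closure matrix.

D(0):
  [∞, 42, 45]
  [54, ∞, 5]
  [95, -∞, ∞]
D(1):
  [∞, 42, 45]
  [54, ∞, 45]
  [95, 42, ∞]
D(2):
  [∞, 42, 45]
  [54, ∞, 45]
  [95, 42, ∞]
D(3):
  [∞, 42, 45]
  [54, ∞, 45]
  [95, 42, ∞]
Answer: T* = [[∞, 42, 45], [54, ∞, 45], [95, 42, ∞]]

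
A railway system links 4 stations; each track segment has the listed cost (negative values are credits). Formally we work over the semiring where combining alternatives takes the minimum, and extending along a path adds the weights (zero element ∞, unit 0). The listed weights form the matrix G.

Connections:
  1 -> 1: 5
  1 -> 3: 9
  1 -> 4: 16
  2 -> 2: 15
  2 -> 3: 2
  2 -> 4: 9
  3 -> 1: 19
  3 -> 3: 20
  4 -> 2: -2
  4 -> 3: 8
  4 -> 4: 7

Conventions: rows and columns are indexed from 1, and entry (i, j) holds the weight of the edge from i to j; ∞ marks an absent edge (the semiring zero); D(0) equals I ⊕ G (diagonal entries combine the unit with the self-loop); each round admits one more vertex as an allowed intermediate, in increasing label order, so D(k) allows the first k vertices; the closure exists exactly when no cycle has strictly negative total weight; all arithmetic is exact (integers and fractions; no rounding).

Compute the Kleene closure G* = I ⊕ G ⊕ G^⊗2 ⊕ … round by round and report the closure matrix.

D(0):
  [0, ∞, 9, 16]
  [∞, 0, 2, 9]
  [19, ∞, 0, ∞]
  [∞, -2, 8, 0]
D(1):
  [0, ∞, 9, 16]
  [∞, 0, 2, 9]
  [19, ∞, 0, 35]
  [∞, -2, 8, 0]
D(2):
  [0, ∞, 9, 16]
  [∞, 0, 2, 9]
  [19, ∞, 0, 35]
  [∞, -2, 0, 0]
D(3):
  [0, ∞, 9, 16]
  [21, 0, 2, 9]
  [19, ∞, 0, 35]
  [19, -2, 0, 0]
D(4):
  [0, 14, 9, 16]
  [21, 0, 2, 9]
  [19, 33, 0, 35]
  [19, -2, 0, 0]
Answer: G* = [[0, 14, 9, 16], [21, 0, 2, 9], [19, 33, 0, 35], [19, -2, 0, 0]]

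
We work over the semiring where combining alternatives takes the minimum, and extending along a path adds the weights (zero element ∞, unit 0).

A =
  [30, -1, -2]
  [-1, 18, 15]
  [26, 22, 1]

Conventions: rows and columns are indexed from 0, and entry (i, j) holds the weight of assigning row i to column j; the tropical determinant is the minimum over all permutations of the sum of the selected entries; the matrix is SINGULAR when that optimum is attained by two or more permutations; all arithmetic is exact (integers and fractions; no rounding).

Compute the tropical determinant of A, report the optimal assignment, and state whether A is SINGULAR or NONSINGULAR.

σ = (0, 1, 2): 30 + 18 + 1 = 49
σ = (0, 2, 1): 30 + 15 + 22 = 67
σ = (1, 0, 2): (-1) + (-1) + 1 = -1
σ = (1, 2, 0): (-1) + 15 + 26 = 40
σ = (2, 0, 1): (-2) + (-1) + 22 = 19
σ = (2, 1, 0): (-2) + 18 + 26 = 42
Optimal value attained by: σ = (1, 0, 2).
Answer: det⊕(A) = -1; verdict: NONSINGULAR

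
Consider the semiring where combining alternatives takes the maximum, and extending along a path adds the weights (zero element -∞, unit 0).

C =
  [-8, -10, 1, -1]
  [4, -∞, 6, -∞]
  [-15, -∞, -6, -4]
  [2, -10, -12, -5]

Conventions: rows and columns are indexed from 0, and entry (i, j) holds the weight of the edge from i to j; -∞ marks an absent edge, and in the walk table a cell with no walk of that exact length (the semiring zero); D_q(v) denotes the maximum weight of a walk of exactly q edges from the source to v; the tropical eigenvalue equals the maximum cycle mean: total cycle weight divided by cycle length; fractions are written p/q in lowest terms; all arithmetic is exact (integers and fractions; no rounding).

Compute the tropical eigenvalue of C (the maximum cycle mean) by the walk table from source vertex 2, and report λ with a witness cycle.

q=0: [-∞, -∞, 0, -∞]
q=1: [-15, -∞, -6, -4]
q=2: [-2, -14, -12, -9]
q=3: [-7, -12, -1, -3]
q=4: [-1, -13, -6, -5]
Optimal cycle mean attained by: cycle 0->3->0, total (-1) + 2, length 2.
Answer: λ = 1/2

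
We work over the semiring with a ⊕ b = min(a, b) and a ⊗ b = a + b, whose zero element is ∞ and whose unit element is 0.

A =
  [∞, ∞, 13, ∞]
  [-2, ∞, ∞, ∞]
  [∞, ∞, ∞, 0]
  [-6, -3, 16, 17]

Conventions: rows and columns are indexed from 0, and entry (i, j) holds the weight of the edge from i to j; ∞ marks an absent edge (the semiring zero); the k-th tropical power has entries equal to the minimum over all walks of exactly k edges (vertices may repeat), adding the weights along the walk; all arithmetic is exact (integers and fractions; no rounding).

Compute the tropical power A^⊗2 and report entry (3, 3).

A^⊗2:
  [∞, ∞, ∞, 13]
  [∞, ∞, 11, ∞]
  [-6, -3, 16, 17]
  [-5, 14, 7, 16]
Key observation: the optimum is the walk 3->2->3, with weight 16 + 0 = 16.
Optimal value attained by: walk 3->2->3.
Answer: (A^⊗2)[3][3] = 16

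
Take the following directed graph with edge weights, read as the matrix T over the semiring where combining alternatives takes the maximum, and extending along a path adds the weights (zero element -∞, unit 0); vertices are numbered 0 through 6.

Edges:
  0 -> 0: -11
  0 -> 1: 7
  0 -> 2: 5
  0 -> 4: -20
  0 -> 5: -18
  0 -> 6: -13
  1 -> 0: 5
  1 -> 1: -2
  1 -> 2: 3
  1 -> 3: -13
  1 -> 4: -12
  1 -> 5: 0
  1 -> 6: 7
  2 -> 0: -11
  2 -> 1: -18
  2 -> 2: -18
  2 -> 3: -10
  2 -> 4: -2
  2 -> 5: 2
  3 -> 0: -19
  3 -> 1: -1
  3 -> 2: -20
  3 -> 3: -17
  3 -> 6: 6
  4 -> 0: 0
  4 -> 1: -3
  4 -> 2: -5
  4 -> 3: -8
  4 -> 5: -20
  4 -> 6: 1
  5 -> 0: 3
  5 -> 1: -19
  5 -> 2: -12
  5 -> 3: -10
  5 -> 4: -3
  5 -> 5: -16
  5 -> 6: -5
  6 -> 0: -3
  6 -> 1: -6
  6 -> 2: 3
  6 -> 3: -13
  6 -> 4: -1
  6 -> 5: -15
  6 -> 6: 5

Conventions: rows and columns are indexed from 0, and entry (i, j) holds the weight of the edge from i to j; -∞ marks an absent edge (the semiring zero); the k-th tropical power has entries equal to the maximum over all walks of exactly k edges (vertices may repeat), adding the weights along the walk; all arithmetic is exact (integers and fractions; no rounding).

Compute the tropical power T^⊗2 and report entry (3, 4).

T^⊗2:
  [12, 5, 10, -5, 3, 7, 14]
  [4, 12, 10, -6, 6, 5, 12]
  [5, -4, -6, -8, -1, -14, -1]
  [4, 0, 9, -7, 5, -1, 11]
  [2, 7, 5, -12, 0, -3, 6]
  [-3, 10, 8, -11, -6, -10, 0]
  [2, 4, 8, -7, 4, 5, 10]
Key observation: the optimum is the walk 3->6->4, with weight 6 + (-1) = 5.
Optimal value attained by: walk 3->6->4.
Answer: (T^⊗2)[3][4] = 5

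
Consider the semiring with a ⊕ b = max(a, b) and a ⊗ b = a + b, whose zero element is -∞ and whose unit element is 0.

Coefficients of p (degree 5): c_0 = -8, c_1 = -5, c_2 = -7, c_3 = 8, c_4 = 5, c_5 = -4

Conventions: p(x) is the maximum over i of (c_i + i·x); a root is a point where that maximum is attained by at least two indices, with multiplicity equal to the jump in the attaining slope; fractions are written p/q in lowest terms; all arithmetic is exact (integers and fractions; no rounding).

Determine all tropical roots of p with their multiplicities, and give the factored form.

hull edge (i=0, c=-8) to (i=3, c=8): slope 16/3, span 3
hull edge (i=3, c=8) to (i=4, c=5): slope -3, span 1
hull edge (i=4, c=5) to (i=5, c=-4): slope -9, span 1
Factored form: p(x) = -4 ⊗ (x ⊕ (-16/3)) ⊗ (x ⊕ (-16/3)) ⊗ (x ⊕ (-16/3)) ⊗ (x ⊕ 3) ⊗ (x ⊕ 9)
Answer: roots = -16/3 (mult 3), 3 (mult 1), 9 (mult 1)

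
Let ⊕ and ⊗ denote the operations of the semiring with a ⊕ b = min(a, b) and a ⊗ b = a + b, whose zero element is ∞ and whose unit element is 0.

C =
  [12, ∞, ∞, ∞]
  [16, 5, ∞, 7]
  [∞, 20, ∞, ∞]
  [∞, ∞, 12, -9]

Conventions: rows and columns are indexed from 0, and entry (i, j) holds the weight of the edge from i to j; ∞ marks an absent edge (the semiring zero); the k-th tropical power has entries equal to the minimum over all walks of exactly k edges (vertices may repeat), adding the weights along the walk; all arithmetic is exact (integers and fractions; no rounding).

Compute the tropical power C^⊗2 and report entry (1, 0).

C^⊗2:
  [24, ∞, ∞, ∞]
  [21, 10, 19, -2]
  [36, 25, ∞, 27]
  [∞, 32, 3, -18]
Key observation: the optimum is the walk 1->1->0, with weight 5 + 16 = 21.
Optimal value attained by: walk 1->1->0.
Answer: (C^⊗2)[1][0] = 21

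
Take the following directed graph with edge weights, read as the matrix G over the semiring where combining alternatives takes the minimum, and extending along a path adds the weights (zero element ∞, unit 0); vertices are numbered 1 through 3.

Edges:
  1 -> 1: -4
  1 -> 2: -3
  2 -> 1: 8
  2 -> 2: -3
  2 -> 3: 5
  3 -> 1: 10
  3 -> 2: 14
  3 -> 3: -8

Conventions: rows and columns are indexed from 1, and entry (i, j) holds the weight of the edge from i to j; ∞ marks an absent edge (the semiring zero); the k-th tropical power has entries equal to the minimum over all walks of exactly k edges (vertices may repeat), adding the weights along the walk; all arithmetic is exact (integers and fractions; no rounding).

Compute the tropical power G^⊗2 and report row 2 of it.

G^⊗2:
  [-8, -7, 2]
  [4, -6, -3]
  [2, 6, -16]
Answer: row 2 of G^⊗2 = [4, -6, -3]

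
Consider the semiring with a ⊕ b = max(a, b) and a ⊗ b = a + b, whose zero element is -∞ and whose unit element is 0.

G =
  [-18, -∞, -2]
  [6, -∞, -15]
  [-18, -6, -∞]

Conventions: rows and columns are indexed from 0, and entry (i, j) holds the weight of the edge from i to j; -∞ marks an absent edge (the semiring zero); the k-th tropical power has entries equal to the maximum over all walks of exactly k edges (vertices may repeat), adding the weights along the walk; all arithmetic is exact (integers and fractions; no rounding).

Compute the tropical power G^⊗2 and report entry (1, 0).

G^⊗2:
  [-20, -8, -20]
  [-12, -21, 4]
  [0, -∞, -20]
Key observation: the optimum is the walk 1->0->0, with weight 6 + (-18) = -12.
Optimal value attained by: walk 1->0->0.
Answer: (G^⊗2)[1][0] = -12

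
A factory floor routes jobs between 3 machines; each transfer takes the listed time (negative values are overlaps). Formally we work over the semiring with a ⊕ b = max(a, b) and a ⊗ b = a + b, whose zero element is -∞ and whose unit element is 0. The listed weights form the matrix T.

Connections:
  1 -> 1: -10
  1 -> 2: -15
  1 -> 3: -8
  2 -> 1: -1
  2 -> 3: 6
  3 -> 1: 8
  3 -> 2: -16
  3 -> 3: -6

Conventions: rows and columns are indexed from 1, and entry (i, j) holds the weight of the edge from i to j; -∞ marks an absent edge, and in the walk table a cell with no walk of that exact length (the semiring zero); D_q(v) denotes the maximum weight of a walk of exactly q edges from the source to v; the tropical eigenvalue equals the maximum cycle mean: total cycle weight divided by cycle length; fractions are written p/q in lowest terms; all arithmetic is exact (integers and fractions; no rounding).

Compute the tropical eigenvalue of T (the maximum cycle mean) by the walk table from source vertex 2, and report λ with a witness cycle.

q=0: [-∞, 0, -∞]
q=1: [-1, -∞, 6]
q=2: [14, -10, 0]
q=3: [8, -1, 6]
Optimal cycle mean attained by: cycle 1->3->1, total (-8) + 8, length 2.
Answer: λ = 0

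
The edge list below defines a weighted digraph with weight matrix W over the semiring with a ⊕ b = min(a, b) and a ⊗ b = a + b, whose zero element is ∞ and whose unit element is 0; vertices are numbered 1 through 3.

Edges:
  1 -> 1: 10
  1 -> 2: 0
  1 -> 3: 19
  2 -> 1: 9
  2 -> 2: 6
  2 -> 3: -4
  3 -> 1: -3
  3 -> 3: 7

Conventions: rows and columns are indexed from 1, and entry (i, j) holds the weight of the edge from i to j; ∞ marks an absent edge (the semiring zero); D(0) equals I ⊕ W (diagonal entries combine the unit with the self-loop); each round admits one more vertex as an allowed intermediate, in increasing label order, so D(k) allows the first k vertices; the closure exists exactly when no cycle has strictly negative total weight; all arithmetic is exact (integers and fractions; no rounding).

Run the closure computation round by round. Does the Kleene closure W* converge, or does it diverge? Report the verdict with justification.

D(0):
  [0, 0, 19]
  [9, 0, -4]
  [-3, ∞, 0]
D(1):
  [0, 0, 19]
  [9, 0, -4]
  [-3, -3, 0]
Detection: at round 2, diagonal entry (3, 3) turns strictly negative.
Key observation: the cycle 3->1->2->3 has total weight (-3) + 0 + (-4), which is strictly negative.
Answer: DIVERGES — negative cycle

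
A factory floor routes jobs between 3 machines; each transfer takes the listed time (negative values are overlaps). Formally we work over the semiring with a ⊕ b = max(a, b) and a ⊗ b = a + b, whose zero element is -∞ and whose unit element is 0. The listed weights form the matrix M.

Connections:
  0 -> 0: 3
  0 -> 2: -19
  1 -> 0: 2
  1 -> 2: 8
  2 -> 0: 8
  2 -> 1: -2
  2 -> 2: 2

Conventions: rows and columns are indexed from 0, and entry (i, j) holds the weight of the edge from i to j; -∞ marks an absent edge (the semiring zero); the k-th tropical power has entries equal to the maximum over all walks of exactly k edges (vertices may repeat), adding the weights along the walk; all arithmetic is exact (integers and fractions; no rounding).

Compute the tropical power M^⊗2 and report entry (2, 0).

M^⊗2:
  [6, -21, -16]
  [16, 6, 10]
  [11, 0, 6]
Key observation: the optimum is the walk 2->0->0, with weight 8 + 3 = 11.
Optimal value attained by: walk 2->0->0.
Answer: (M^⊗2)[2][0] = 11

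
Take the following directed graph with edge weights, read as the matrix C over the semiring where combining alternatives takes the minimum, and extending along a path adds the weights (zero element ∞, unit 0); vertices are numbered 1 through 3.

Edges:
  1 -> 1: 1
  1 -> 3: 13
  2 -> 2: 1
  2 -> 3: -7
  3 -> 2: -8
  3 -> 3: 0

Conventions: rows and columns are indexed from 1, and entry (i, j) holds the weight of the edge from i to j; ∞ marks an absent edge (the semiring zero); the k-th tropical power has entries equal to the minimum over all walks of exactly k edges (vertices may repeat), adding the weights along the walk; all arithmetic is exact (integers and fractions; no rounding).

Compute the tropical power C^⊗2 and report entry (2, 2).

C^⊗2:
  [2, 5, 13]
  [∞, -15, -7]
  [∞, -8, -15]
Key observation: the optimum is the walk 2->3->2, with weight (-7) + (-8) = -15.
Optimal value attained by: walk 2->3->2.
Answer: (C^⊗2)[2][2] = -15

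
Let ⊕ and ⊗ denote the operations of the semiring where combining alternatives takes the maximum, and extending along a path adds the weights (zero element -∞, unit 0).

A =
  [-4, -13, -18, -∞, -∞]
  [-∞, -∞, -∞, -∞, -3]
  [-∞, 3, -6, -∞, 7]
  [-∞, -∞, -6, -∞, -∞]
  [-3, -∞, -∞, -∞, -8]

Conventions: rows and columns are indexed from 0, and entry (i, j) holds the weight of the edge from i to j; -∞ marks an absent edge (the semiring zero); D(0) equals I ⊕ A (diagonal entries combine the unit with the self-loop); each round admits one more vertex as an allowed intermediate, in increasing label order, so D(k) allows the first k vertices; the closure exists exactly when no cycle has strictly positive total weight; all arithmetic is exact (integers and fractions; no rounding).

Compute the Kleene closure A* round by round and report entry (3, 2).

D(0):
  [0, -13, -18, -∞, -∞]
  [-∞, 0, -∞, -∞, -3]
  [-∞, 3, 0, -∞, 7]
  [-∞, -∞, -6, 0, -∞]
  [-3, -∞, -∞, -∞, 0]
D(1):
  [0, -13, -18, -∞, -∞]
  [-∞, 0, -∞, -∞, -3]
  [-∞, 3, 0, -∞, 7]
  [-∞, -∞, -6, 0, -∞]
  [-3, -16, -21, -∞, 0]
D(2):
  [0, -13, -18, -∞, -16]
  [-∞, 0, -∞, -∞, -3]
  [-∞, 3, 0, -∞, 7]
  [-∞, -∞, -6, 0, -∞]
  [-3, -16, -21, -∞, 0]
D(3):
  [0, -13, -18, -∞, -11]
  [-∞, 0, -∞, -∞, -3]
  [-∞, 3, 0, -∞, 7]
  [-∞, -3, -6, 0, 1]
  [-3, -16, -21, -∞, 0]
D(4):
  [0, -13, -18, -∞, -11]
  [-∞, 0, -∞, -∞, -3]
  [-∞, 3, 0, -∞, 7]
  [-∞, -3, -6, 0, 1]
  [-3, -16, -21, -∞, 0]
D(5):
  [0, -13, -18, -∞, -11]
  [-6, 0, -24, -∞, -3]
  [4, 3, 0, -∞, 7]
  [-2, -3, -6, 0, 1]
  [-3, -16, -21, -∞, 0]
Answer: A*[3][2] = -6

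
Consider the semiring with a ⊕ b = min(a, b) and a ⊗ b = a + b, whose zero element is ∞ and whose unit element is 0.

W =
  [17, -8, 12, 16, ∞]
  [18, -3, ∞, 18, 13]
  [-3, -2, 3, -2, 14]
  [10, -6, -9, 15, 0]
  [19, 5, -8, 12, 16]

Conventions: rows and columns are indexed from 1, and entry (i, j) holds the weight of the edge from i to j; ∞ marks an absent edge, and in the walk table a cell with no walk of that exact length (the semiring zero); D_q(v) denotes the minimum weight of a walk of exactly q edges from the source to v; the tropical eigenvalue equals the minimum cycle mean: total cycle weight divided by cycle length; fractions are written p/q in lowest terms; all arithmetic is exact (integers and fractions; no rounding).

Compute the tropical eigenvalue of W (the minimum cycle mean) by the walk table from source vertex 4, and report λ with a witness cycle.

q=0: [∞, ∞, ∞, 0, ∞]
q=1: [10, -6, -9, 15, 0]
q=2: [-12, -11, -8, -11, 5]
q=3: [-11, -20, -20, -10, -11]
q=4: [-23, -23, -19, -22, -10]
q=5: [-22, -31, -31, -21, -22]
Optimal cycle mean attained by: cycle 3->4->3, total (-2) + (-9), length 2.
Answer: λ = -11/2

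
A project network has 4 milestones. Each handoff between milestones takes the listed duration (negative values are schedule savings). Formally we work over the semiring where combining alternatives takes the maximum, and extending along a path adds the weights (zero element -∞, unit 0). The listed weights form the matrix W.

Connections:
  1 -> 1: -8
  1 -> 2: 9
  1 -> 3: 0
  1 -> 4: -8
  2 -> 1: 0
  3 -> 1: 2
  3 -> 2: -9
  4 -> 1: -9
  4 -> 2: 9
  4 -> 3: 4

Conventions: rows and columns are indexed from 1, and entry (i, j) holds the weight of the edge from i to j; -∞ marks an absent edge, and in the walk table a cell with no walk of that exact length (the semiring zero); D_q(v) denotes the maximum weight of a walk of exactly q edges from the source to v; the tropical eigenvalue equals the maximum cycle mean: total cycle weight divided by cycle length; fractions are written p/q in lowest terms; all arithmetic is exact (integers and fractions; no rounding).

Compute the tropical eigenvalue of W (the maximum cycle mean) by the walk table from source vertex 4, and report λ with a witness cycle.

q=0: [-∞, -∞, -∞, 0]
q=1: [-9, 9, 4, -∞]
q=2: [9, 0, -9, -17]
q=3: [1, 18, 9, 1]
q=4: [18, 10, 5, -7]
Optimal cycle mean attained by: cycle 1->2->1, total 9 + 0, length 2.
Answer: λ = 9/2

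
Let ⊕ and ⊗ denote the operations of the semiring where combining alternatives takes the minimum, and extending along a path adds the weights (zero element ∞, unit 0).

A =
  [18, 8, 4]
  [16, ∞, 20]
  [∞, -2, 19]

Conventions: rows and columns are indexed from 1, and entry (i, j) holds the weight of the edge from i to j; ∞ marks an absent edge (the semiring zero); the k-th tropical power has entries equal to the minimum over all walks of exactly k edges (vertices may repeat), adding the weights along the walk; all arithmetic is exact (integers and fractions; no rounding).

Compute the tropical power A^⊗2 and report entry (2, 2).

A^⊗2:
  [24, 2, 22]
  [34, 18, 20]
  [14, 17, 18]
Key observation: the optimum is the walk 2->3->2, with weight 20 + (-2) = 18.
Optimal value attained by: walk 2->3->2.
Answer: (A^⊗2)[2][2] = 18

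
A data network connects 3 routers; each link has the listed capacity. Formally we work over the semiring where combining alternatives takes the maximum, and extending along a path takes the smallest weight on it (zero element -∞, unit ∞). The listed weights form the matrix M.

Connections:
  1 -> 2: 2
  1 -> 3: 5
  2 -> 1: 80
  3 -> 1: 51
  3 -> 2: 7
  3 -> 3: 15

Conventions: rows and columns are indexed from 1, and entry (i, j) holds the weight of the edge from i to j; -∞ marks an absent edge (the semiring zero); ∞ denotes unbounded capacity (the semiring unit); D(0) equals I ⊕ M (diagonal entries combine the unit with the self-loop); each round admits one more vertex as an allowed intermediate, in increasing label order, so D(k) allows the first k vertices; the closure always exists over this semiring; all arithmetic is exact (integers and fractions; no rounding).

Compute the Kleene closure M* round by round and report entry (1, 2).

D(0):
  [∞, 2, 5]
  [80, ∞, -∞]
  [51, 7, ∞]
D(1):
  [∞, 2, 5]
  [80, ∞, 5]
  [51, 7, ∞]
D(2):
  [∞, 2, 5]
  [80, ∞, 5]
  [51, 7, ∞]
D(3):
  [∞, 5, 5]
  [80, ∞, 5]
  [51, 7, ∞]
Answer: M*[1][2] = 5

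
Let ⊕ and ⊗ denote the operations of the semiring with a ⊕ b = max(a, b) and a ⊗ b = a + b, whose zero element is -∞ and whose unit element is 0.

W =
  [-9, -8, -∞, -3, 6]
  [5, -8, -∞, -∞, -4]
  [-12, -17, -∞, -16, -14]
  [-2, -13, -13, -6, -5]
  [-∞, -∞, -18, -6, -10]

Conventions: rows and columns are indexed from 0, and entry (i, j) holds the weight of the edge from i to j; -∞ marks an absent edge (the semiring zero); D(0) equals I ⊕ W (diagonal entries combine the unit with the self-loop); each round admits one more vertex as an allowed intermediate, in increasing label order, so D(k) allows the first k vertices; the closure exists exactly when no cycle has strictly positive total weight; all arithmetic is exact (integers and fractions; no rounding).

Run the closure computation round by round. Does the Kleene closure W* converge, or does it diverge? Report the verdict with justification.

D(0):
  [0, -8, -∞, -3, 6]
  [5, 0, -∞, -∞, -4]
  [-12, -17, 0, -16, -14]
  [-2, -13, -13, 0, -5]
  [-∞, -∞, -18, -6, 0]
D(1):
  [0, -8, -∞, -3, 6]
  [5, 0, -∞, 2, 11]
  [-12, -17, 0, -15, -6]
  [-2, -10, -13, 0, 4]
  [-∞, -∞, -18, -6, 0]
D(2):
  [0, -8, -∞, -3, 6]
  [5, 0, -∞, 2, 11]
  [-12, -17, 0, -15, -6]
  [-2, -10, -13, 0, 4]
  [-∞, -∞, -18, -6, 0]
D(3):
  [0, -8, -∞, -3, 6]
  [5, 0, -∞, 2, 11]
  [-12, -17, 0, -15, -6]
  [-2, -10, -13, 0, 4]
  [-30, -35, -18, -6, 0]
D(4):
  [0, -8, -16, -3, 6]
  [5, 0, -11, 2, 11]
  [-12, -17, 0, -15, -6]
  [-2, -10, -13, 0, 4]
  [-8, -16, -18, -6, 0]
D(5):
  [0, -8, -12, 0, 6]
  [5, 0, -7, 5, 11]
  [-12, -17, 0, -12, -6]
  [-2, -10, -13, 0, 4]
  [-8, -16, -18, -6, 0]
Key observation: every diagonal entry stays at the unit through all rounds, so no improving cycle exists.
Answer: CONVERGES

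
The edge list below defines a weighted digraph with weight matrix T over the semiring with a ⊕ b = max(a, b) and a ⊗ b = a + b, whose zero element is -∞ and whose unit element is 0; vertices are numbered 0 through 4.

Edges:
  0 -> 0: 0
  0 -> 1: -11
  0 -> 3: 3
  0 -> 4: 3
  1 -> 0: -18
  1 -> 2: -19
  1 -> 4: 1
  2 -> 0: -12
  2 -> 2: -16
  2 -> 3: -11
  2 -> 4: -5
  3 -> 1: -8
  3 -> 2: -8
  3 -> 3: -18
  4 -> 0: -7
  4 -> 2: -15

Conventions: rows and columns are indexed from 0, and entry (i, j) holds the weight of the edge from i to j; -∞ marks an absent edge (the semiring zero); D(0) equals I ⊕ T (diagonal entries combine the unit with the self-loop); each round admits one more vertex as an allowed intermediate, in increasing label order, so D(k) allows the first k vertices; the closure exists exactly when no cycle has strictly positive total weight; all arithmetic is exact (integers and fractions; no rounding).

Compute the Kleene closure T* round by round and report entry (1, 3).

D(0):
  [0, -11, -∞, 3, 3]
  [-18, 0, -19, -∞, 1]
  [-12, -∞, 0, -11, -5]
  [-∞, -8, -8, 0, -∞]
  [-7, -∞, -15, -∞, 0]
D(1):
  [0, -11, -∞, 3, 3]
  [-18, 0, -19, -15, 1]
  [-12, -23, 0, -9, -5]
  [-∞, -8, -8, 0, -∞]
  [-7, -18, -15, -4, 0]
D(2):
  [0, -11, -30, 3, 3]
  [-18, 0, -19, -15, 1]
  [-12, -23, 0, -9, -5]
  [-26, -8, -8, 0, -7]
  [-7, -18, -15, -4, 0]
D(3):
  [0, -11, -30, 3, 3]
  [-18, 0, -19, -15, 1]
  [-12, -23, 0, -9, -5]
  [-20, -8, -8, 0, -7]
  [-7, -18, -15, -4, 0]
D(4):
  [0, -5, -5, 3, 3]
  [-18, 0, -19, -15, 1]
  [-12, -17, 0, -9, -5]
  [-20, -8, -8, 0, -7]
  [-7, -12, -12, -4, 0]
D(5):
  [0, -5, -5, 3, 3]
  [-6, 0, -11, -3, 1]
  [-12, -17, 0, -9, -5]
  [-14, -8, -8, 0, -7]
  [-7, -12, -12, -4, 0]
Answer: T*[1][3] = -3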